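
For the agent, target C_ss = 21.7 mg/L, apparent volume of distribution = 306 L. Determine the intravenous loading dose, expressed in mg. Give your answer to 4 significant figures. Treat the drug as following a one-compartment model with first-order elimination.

6640 mg

LD = Css × Vd = 21.7 × 306 = 6640 mg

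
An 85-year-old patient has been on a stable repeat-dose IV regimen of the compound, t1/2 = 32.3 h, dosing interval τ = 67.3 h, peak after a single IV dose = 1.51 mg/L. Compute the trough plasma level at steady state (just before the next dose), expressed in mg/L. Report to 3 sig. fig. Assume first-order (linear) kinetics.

k = ln2 / t½ = 0.693147 / 32.3 = 0.02146 h⁻¹
e^(−kτ) = e^(−0.02146 × 67.3) = 0.2359
Accumulation ratio R = 1 / (1 − e^(−kτ)) = 1 / (1 − 0.2359) = 1.309
Steady-state trough = C₀ × R × e^(−kτ) = 1.51 × 1.309 × 0.2359 = 0.4663 mg/L

0.466 mg/L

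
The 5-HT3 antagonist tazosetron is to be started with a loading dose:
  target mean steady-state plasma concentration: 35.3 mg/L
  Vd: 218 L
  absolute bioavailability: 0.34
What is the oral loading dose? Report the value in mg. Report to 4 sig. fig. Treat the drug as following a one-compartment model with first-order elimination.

LD = Css × Vd / F = 35.3 × 218 / 0.34 = 22630 mg

22630 mg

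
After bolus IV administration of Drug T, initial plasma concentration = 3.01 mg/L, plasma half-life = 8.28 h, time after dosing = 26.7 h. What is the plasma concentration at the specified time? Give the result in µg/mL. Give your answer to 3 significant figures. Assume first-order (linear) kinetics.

0.322 µg/mL

k = ln2 / t½ = 0.693147 / 8.28 = 0.08371 h⁻¹
C = C₀ · e^(−k·t) = 3.010 × e^(−0.08371 × 26.7)
  = 3.010 × 0.1070 = 0.3221 mg/L
(0.3221 mg/L = 0.3221 µg/mL)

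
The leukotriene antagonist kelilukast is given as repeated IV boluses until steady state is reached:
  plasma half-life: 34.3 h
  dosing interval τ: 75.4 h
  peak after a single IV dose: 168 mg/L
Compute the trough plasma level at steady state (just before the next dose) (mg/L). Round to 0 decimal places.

47 mg/L

k = ln2 / t½ = 0.693147 / 34.3 = 0.02021 h⁻¹
e^(−kτ) = e^(−0.02021 × 75.4) = 0.2179
Accumulation ratio R = 1 / (1 − e^(−kτ)) = 1 / (1 − 0.2179) = 1.279
Steady-state trough = C₀ × R × e^(−kτ) = 168 × 1.279 × 0.2179 = 46.82 mg/L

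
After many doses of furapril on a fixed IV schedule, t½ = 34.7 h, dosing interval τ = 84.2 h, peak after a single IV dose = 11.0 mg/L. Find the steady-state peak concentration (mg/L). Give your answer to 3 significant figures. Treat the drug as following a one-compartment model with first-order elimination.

13.5 mg/L

k = ln2 / t½ = 0.693147 / 34.7 = 0.01998 h⁻¹
e^(−kτ) = e^(−0.01998 × 84.2) = 0.1859
Accumulation ratio R = 1 / (1 − e^(−kτ)) = 1 / (1 − 0.1859) = 1.228
Steady-state peak = C₀ × R = 11.0 × 1.228 = 13.51 mg/L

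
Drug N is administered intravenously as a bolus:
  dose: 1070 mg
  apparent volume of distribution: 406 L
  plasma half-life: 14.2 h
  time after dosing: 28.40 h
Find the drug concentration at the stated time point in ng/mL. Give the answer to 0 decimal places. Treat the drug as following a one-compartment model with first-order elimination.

659 ng/mL

C₀ = Dose / Vd = 1070 / 406 = 2.635 mg/L
k = ln2 / t½ = 0.693147 / 14.2 = 0.04881 h⁻¹
t / t½ = 28.40 / 14.2 = 2 half-lives
C = C₀ × (1/2)^2 = 2.635 × 0.2500 = 0.6588 mg/L
Convert: 0.6588 mg/L × 1000 = 658.8 ng/mL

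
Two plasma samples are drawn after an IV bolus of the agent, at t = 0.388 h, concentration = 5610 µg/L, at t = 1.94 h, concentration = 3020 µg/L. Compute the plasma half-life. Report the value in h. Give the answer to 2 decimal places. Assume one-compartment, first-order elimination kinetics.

k = ln(C₁/C₂) / (t₂ − t₁) = ln(5610/3020) / (1.94 − 0.388)
  = 0.6193 / 1.552 = 0.3990 h⁻¹
t½ = ln2 / k = 0.693147 / 0.3990 = 1.737 h

1.74 h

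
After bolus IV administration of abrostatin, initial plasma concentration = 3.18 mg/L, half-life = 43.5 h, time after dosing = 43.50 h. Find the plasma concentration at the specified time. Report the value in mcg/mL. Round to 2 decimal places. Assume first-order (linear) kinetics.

k = ln2 / t½ = 0.693147 / 43.5 = 0.01593 h⁻¹
t / t½ = 43.50 / 43.5 = 1 half-lives
C = C₀ × (1/2)^1 = 3.180 × 0.5000 = 1.590 mg/L
(1.590 mg/L = 1.590 mcg/mL)

1.59 mcg/mL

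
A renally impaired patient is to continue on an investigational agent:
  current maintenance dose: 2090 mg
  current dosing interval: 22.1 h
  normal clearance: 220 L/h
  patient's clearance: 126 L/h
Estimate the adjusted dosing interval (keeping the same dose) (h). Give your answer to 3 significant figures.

38.6 h

To keep the same average steady-state level, dosing rate must scale with clearance.
CL ratio = 126 / 220 = 0.5727
New interval (same dose) = 22.1 / 0.5727 = 38.59 h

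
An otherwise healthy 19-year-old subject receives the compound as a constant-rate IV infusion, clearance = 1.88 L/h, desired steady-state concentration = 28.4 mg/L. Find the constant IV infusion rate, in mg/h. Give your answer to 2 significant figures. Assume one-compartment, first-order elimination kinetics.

At steady state, infusion rate R₀ = Css × CL = 28.4 × 1.880 = 53.39 mg/h

53 mg/h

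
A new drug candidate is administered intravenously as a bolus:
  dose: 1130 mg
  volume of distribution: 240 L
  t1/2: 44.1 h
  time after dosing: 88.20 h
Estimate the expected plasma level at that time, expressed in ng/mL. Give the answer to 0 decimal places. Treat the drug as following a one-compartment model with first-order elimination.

C₀ = Dose / Vd = 1130 / 240 = 4.708 mg/L
k = ln2 / t½ = 0.693147 / 44.1 = 0.01572 h⁻¹
t / t½ = 88.20 / 44.1 = 2 half-lives
C = C₀ × (1/2)^2 = 4.708 × 0.2500 = 1.177 mg/L
Convert: 1.177 mg/L × 1000 = 1177 ng/mL

1177 ng/mL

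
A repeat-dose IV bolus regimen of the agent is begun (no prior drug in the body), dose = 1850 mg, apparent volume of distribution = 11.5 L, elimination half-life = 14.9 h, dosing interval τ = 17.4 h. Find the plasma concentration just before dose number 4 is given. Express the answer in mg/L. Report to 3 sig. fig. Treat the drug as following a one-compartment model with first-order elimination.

C₀ per dose = Dose / Vd = 1850 / 11.5 = 160.9 mg/L
k = ln2 / t½ = 0.693147 / 14.9 = 0.04652 h⁻¹
Fraction remaining after one interval: r = e^(−kτ) = e^(−0.04652 × 17.4) = 0.4451
Before dose 4, 3 doses have been given (aged 1τ, 2τ, 3τ).
C_trough = C₀ × (r + r² + … + r^3) = C₀ × r(1−r^3)/(1−r)
        = 160.9 × 0.4451 × (1 − 0.08818) / (1 − 0.4451) = 117.7 mg/L

118 mg/L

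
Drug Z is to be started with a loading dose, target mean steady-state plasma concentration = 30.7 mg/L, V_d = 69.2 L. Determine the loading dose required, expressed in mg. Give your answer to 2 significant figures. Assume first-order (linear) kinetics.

LD = Css × Vd = 30.7 × 69.2 = 2124 mg

2100 mg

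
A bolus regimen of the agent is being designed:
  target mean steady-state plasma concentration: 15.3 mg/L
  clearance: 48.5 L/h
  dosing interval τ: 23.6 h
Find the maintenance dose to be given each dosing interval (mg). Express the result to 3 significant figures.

17500 mg

At steady state, Dose/τ = Css × CL.
Dose = Css × CL × τ = 15.3 × 48.50 × 23.6 = 17510 mg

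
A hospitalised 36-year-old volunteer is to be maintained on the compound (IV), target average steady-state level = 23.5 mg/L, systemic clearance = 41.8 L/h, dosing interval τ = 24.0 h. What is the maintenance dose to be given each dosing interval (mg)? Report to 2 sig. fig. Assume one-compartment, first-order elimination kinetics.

At steady state, Dose/τ = Css × CL.
Dose = Css × CL × τ = 23.5 × 41.80 × 24.0 = 23580 mg

24000 mg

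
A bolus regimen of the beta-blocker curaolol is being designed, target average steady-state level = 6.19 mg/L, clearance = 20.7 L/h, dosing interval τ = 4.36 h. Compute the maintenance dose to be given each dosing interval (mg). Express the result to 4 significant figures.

At steady state, Dose/τ = Css × CL.
Dose = Css × CL × τ = 6.19 × 20.70 × 4.36 = 558.7 mg

558.7 mg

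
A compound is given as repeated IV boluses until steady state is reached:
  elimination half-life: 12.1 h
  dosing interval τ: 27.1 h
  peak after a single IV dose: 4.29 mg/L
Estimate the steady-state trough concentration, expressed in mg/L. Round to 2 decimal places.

1.15 mg/L

k = ln2 / t½ = 0.693147 / 12.1 = 0.05728 h⁻¹
e^(−kτ) = e^(−0.05728 × 27.1) = 0.2118
Accumulation ratio R = 1 / (1 − e^(−kτ)) = 1 / (1 − 0.2118) = 1.269
Steady-state trough = C₀ × R × e^(−kτ) = 4.29 × 1.269 × 0.2118 = 1.153 mg/L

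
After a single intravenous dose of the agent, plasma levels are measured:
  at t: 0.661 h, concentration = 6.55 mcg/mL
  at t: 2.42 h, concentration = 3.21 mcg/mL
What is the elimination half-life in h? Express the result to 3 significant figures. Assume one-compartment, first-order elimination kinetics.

1.71 h

k = ln(C₁/C₂) / (t₂ − t₁) = ln(6.55/3.21) / (2.42 − 0.661)
  = 0.7132 / 1.759 = 0.4055 h⁻¹
t½ = ln2 / k = 0.693147 / 0.4055 = 1.709 h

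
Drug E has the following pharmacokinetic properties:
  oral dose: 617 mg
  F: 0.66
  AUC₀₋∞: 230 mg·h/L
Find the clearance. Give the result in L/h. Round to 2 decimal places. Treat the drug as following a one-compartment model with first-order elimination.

CL = F·Dose / AUC = 0.66 × 617 / 230 = 1.771 L/h

1.77 L/h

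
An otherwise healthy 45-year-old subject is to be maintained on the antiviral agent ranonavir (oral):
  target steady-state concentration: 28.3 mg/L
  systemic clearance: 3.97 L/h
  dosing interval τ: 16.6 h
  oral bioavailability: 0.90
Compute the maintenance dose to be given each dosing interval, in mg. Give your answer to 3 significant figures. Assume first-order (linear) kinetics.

2070 mg

At steady state, F × (Dose/τ) = Css × CL.
Dose = Css × CL × τ / F = 28.3 × 3.970 × 16.6 / 0.90 = 2072 mg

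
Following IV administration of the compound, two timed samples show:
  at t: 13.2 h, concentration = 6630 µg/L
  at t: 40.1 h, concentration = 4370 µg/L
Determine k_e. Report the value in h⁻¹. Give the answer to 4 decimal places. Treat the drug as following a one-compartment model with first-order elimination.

0.0155 h⁻¹

k = ln(C₁/C₂) / (t₂ − t₁) = ln(6630/4370) / (40.1 − 13.2)
  = 0.4168 / 26.90 = 0.01549 h⁻¹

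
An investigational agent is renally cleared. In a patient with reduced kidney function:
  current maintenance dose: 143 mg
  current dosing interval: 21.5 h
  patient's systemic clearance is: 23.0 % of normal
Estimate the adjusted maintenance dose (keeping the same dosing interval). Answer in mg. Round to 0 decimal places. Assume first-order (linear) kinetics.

To keep the same average steady-state level, dosing rate must scale with clearance.
CL ratio = 23.0 / 100 = 0.2300
New dose (same interval) = 143 × 0.2300 = 32.89 mg

33 mg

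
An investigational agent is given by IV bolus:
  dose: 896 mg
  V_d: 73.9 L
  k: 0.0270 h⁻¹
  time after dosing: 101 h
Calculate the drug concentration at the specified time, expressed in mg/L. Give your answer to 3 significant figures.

0.793 mg/L

C₀ = Dose / Vd = 896.0 / 73.9 = 12.12 mg/L
C = C₀ · e^(−k·t) = 12.12 × e^(−0.02700 × 101)
  = 12.12 × 0.06542 = 0.7929 mg/L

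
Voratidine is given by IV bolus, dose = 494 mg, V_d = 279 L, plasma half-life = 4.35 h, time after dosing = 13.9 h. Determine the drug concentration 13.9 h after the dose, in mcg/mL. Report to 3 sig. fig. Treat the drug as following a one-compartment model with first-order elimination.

0.193 mcg/mL

C₀ = Dose / Vd = 494.0 / 279 = 1.771 mg/L
k = ln2 / t½ = 0.693147 / 4.35 = 0.1593 h⁻¹
C = C₀ · e^(−k·t) = 1.771 × e^(−0.1593 × 13.9)
  = 1.771 × 0.1092 = 0.1934 mg/L
(0.1934 mg/L = 0.1934 mcg/mL)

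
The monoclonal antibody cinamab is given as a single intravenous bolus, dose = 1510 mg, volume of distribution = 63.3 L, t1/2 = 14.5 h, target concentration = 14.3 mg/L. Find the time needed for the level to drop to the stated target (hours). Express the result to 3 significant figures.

C₀ = Dose / Vd = 1510 / 63.3 = 23.85 mg/L
k = ln2 / t½ = 0.693147 / 14.5 = 0.04780 h⁻¹
t = ln(C₀ / C) / k = ln(23.85 / 14.3) / 0.04780
  = ln(1.668) / 0.04780 = 0.5116 / 0.04780 = 10.70 h

10.7 h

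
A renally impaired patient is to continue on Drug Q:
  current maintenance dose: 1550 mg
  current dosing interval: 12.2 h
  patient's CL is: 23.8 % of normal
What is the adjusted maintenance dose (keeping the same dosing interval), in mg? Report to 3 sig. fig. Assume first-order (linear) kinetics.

To keep the same average steady-state level, dosing rate must scale with clearance.
CL ratio = 23.8 / 100 = 0.2380
New dose (same interval) = 1550 × 0.2380 = 368.9 mg

369 mg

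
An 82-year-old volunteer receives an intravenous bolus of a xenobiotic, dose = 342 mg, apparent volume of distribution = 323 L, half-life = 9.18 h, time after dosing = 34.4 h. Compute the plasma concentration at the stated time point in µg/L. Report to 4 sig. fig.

78.85 µg/L

C₀ = Dose / Vd = 342.0 / 323 = 1.059 mg/L
k = ln2 / t½ = 0.693147 / 9.18 = 0.07551 h⁻¹
C = C₀ · e^(−k·t) = 1.059 × e^(−0.07551 × 34.4)
  = 1.059 × 0.07446 = 0.07885 mg/L
Convert: 0.07885 mg/L × 1000 = 78.85 µg/L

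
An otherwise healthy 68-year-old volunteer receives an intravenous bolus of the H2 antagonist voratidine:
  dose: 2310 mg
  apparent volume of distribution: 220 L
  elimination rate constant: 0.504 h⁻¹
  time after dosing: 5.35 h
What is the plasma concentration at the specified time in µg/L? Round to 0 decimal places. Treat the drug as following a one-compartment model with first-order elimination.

C₀ = Dose / Vd = 2310 / 220 = 10.50 mg/L
C = C₀ · e^(−k·t) = 10.50 × e^(−0.5040 × 5.35)
  = 10.50 × 0.06745 = 0.7082 mg/L
Convert: 0.7082 mg/L × 1000 = 708.2 µg/L

708 µg/L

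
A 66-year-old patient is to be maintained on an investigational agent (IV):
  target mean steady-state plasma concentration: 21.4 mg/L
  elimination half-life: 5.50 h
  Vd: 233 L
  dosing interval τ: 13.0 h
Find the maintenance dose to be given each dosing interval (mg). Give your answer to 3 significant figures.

k = ln2 / t½ = 0.693147 / 5.50 = 0.1260 h⁻¹
CL = k × Vd = 0.1260 × 233 = 29.36 L/h
At steady state, Dose/τ = Css × CL.
Dose = Css × CL × τ = 21.4 × 29.36 × 13.0 = 8168 mg

8170 mg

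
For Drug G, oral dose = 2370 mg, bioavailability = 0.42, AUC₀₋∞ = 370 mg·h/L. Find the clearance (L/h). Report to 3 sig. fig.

2.69 L/h

CL = F·Dose / AUC = 0.42 × 2370 / 370 = 2.690 L/h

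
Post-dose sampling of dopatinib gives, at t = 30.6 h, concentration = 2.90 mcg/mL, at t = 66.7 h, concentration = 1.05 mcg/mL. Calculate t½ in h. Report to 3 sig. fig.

24.6 h

k = ln(C₁/C₂) / (t₂ − t₁) = ln(2.90/1.05) / (66.7 − 30.6)
  = 1.016 / 36.10 = 0.02814 h⁻¹
t½ = ln2 / k = 0.693147 / 0.02814 = 24.63 h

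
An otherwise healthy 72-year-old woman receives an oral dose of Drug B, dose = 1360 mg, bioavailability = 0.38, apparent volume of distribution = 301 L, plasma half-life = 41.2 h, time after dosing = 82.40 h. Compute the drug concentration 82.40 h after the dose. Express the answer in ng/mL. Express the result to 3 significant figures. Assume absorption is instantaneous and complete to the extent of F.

429 ng/mL

Amount reaching circulation = F × Dose = 0.38 × 1360 = 516.8 mg
C₀ = F·Dose / Vd = 516.8 / 301 = 1.717 mg/L
k = ln2 / t½ = 0.693147 / 41.2 = 0.01682 h⁻¹
t / t½ = 82.40 / 41.2 = 2 half-lives
C = C₀ × (1/2)^2 = 1.717 × 0.2500 = 0.4293 mg/L
Convert: 0.4293 mg/L × 1000 = 429.3 ng/mL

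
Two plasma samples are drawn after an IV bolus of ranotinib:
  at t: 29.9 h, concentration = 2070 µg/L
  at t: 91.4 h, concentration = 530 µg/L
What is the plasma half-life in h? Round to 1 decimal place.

31.3 h

k = ln(C₁/C₂) / (t₂ − t₁) = ln(2070/530) / (91.4 − 29.9)
  = 1.362 / 61.50 = 0.02215 h⁻¹
t½ = ln2 / k = 0.693147 / 0.02215 = 31.29 h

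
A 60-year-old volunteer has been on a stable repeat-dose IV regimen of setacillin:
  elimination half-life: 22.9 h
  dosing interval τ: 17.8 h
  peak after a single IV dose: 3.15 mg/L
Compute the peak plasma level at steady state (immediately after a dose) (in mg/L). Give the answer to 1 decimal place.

k = ln2 / t½ = 0.693147 / 22.9 = 0.03027 h⁻¹
e^(−kτ) = e^(−0.03027 × 17.8) = 0.5834
Accumulation ratio R = 1 / (1 − e^(−kτ)) = 1 / (1 − 0.5834) = 2.400
Steady-state peak = C₀ × R = 3.15 × 2.400 = 7.560 mg/L

7.6 mg/L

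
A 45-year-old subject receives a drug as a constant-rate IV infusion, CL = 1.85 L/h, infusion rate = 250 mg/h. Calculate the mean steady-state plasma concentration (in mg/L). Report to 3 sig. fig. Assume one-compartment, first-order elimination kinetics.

135 mg/L

At steady state Css = R₀ / CL = 250 / 1.850 = 135.1 mg/L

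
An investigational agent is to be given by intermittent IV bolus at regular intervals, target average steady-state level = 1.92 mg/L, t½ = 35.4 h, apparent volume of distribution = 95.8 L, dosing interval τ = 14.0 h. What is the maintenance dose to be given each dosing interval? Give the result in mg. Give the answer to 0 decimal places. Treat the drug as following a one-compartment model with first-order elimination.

k = ln2 / t½ = 0.693147 / 35.4 = 0.01958 h⁻¹
CL = k × Vd = 0.01958 × 95.8 = 1.876 L/h
At steady state, Dose/τ = Css × CL.
Dose = Css × CL × τ = 1.92 × 1.876 × 14.0 = 50.43 mg

50 mg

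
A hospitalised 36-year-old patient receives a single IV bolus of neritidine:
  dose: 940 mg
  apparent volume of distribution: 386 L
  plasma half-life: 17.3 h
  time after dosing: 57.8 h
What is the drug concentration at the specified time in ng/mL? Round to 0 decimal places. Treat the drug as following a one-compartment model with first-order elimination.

240 ng/mL

C₀ = Dose / Vd = 940.0 / 386 = 2.435 mg/L
k = ln2 / t½ = 0.693147 / 17.3 = 0.04007 h⁻¹
C = C₀ · e^(−k·t) = 2.435 × e^(−0.04007 × 57.8)
  = 2.435 × 0.09866 = 0.2402 mg/L
Convert: 0.2402 mg/L × 1000 = 240.2 ng/mL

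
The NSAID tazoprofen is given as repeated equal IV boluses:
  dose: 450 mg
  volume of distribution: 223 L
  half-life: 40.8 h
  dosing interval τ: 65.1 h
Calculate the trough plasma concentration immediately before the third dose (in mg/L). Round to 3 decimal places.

C₀ per dose = Dose / Vd = 450 / 223 = 2.018 mg/L
k = ln2 / t½ = 0.693147 / 40.8 = 0.01699 h⁻¹
Fraction remaining after one interval: r = e^(−kτ) = e^(−0.01699 × 65.1) = 0.3309
Before dose 3, 2 doses have been given (aged 1τ, 2τ).
C_trough = C₀ × (r + r²) = 2.018 × (0.3309 + 0.1095) = 0.8887 mg/L

0.889 mg/L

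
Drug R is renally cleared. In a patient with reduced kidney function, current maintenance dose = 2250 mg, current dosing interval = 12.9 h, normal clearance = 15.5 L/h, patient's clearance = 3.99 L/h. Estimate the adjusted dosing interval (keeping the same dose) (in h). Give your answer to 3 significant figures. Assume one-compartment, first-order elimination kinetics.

To keep the same average steady-state level, dosing rate must scale with clearance.
CL ratio = 3.99 / 15.5 = 0.2574
New interval (same dose) = 12.9 / 0.2574 = 50.12 h

50.1 h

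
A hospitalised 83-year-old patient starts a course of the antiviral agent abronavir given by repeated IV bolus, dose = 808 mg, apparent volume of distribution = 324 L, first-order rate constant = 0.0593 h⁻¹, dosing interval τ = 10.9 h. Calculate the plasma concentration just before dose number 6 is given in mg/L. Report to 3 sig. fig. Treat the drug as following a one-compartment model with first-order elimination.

C₀ per dose = Dose / Vd = 808 / 324 = 2.494 mg/L
Fraction remaining after one interval: r = e^(−kτ) = e^(−0.05930 × 10.9) = 0.5239
Before dose 6, 5 doses have been given (aged 1τ, 2τ, 3τ, 4τ, 5τ).
C_trough = C₀ × (r + r² + … + r^5) = C₀ × r(1−r^5)/(1−r)
        = 2.494 × 0.5239 × (1 − 0.03947) / (1 − 0.5239) = 2.636 mg/L

2.64 mg/L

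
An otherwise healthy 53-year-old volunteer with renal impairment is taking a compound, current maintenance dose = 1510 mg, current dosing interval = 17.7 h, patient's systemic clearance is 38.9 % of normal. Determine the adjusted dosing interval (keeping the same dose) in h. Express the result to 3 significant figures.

45.5 h

To keep the same average steady-state level, dosing rate must scale with clearance.
CL ratio = 38.9 / 100 = 0.3890
New interval (same dose) = 17.7 / 0.3890 = 45.50 h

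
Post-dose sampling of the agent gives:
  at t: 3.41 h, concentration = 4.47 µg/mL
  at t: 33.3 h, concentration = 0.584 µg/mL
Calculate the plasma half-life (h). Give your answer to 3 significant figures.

k = ln(C₁/C₂) / (t₂ − t₁) = ln(4.47/0.584) / (33.3 − 3.41)
  = 2.035 / 29.89 = 0.06808 h⁻¹
t½ = ln2 / k = 0.693147 / 0.06808 = 10.18 h

10.2 h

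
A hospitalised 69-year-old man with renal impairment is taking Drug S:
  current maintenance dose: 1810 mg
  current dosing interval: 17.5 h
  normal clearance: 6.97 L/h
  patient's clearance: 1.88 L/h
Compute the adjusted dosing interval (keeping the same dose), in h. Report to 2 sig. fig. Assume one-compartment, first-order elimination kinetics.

To keep the same average steady-state level, dosing rate must scale with clearance.
CL ratio = 1.88 / 6.97 = 0.2697
New interval (same dose) = 17.5 / 0.2697 = 64.89 h

65 h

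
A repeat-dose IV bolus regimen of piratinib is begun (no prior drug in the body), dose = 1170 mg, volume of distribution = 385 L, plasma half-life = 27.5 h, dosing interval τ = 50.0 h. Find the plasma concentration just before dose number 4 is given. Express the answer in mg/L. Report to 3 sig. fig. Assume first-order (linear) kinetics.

C₀ per dose = Dose / Vd = 1170 / 385 = 3.039 mg/L
k = ln2 / t½ = 0.693147 / 27.5 = 0.02521 h⁻¹
Fraction remaining after one interval: r = e^(−kτ) = e^(−0.02521 × 50.0) = 0.2835
Before dose 4, 3 doses have been given (aged 1τ, 2τ, 3τ).
C_trough = C₀ × (r + r² + … + r^3) = C₀ × r(1−r^3)/(1−r)
        = 3.039 × 0.2835 × (1 − 0.02279) / (1 − 0.2835) = 1.175 mg/L

1.18 mg/L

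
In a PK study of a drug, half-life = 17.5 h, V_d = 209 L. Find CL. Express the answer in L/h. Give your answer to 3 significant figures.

k = ln2 / t½ = 0.693147 / 17.5 = 0.03961 h⁻¹
CL = k × Vd = 0.03961 × 209 = 8.278 L/h

8.28 L/h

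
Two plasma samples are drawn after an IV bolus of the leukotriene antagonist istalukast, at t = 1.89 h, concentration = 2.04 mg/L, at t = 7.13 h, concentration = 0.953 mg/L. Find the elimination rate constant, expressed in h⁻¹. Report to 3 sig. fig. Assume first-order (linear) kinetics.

0.145 h⁻¹

k = ln(C₁/C₂) / (t₂ − t₁) = ln(2.04/0.953) / (7.13 − 1.89)
  = 0.7611 / 5.240 = 0.1452 h⁻¹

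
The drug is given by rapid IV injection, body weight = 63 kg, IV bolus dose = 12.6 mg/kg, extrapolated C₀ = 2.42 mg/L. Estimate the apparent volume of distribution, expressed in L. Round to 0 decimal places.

328 L

Dose = 12.6 × 63 = 793.8 mg
Vd = Dose / C₀ = 793.8 / 2.42 = 328.0 L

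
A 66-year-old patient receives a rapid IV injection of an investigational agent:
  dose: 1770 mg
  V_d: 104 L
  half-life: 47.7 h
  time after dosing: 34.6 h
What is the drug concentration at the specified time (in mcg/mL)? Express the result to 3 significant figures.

C₀ = Dose / Vd = 1770 / 104 = 17.02 mg/L
k = ln2 / t½ = 0.693147 / 47.7 = 0.01453 h⁻¹
C = C₀ · e^(−k·t) = 17.02 × e^(−0.01453 × 34.6)
  = 17.02 × 0.6049 = 10.30 mg/L
(10.30 mg/L = 10.30 mcg/mL)

10.3 mcg/mL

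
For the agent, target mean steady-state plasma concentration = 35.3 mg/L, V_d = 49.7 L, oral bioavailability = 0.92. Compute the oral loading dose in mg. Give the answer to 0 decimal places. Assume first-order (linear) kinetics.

LD = Css × Vd / F = 35.3 × 49.7 / 0.92 = 1907 mg

1907 mg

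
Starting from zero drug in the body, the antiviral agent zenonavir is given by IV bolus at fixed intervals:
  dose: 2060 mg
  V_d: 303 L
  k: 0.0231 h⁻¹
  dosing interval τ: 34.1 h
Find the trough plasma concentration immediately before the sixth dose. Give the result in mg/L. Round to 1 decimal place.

5.6 mg/L

C₀ per dose = Dose / Vd = 2060 / 303 = 6.799 mg/L
Fraction remaining after one interval: r = e^(−kτ) = e^(−0.02310 × 34.1) = 0.4549
Before dose 6, 5 doses have been given (aged 1τ, 2τ, 3τ, 4τ, 5τ).
C_trough = C₀ × (r + r² + … + r^5) = C₀ × r(1−r^5)/(1−r)
        = 6.799 × 0.4549 × (1 − 0.01948) / (1 − 0.4549) = 5.563 mg/L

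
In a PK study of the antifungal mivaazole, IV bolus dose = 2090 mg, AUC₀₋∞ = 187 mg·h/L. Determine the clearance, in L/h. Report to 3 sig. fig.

CL = Dose / AUC = 2090 / 187 = 11.18 L/h

11.2 L/h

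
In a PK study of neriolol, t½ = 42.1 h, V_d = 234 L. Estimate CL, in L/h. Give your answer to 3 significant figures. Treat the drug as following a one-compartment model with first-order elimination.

k = ln2 / t½ = 0.693147 / 42.1 = 0.01646 h⁻¹
CL = k × Vd = 0.01646 × 234 = 3.852 L/h

3.85 L/h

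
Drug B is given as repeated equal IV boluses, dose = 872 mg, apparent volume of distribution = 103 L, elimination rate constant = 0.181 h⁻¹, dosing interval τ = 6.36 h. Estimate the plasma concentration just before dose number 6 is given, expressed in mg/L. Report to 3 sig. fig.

3.90 mg/L

C₀ per dose = Dose / Vd = 872 / 103 = 8.466 mg/L
Fraction remaining after one interval: r = e^(−kτ) = e^(−0.1810 × 6.36) = 0.3163
Before dose 6, 5 doses have been given (aged 1τ, 2τ, 3τ, 4τ, 5τ).
C_trough = C₀ × (r + r² + … + r^5) = C₀ × r(1−r^5)/(1−r)
        = 8.466 × 0.3163 × (1 − 0.003166) / (1 − 0.3163) = 3.904 mg/L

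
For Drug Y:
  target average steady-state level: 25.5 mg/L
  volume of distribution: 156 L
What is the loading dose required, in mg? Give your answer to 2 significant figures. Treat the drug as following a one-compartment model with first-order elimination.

LD = Css × Vd = 25.5 × 156 = 3978 mg

4000 mg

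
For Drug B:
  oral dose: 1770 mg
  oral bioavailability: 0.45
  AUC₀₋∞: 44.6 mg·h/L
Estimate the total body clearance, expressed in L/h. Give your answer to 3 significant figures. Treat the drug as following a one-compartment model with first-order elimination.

CL = F·Dose / AUC = 0.45 × 1770 / 44.6 = 17.86 L/h

17.9 L/h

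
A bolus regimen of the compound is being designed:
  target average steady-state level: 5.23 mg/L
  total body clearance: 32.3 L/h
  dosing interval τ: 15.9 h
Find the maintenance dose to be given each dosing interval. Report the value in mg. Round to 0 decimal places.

2686 mg

At steady state, Dose/τ = Css × CL.
Dose = Css × CL × τ = 5.23 × 32.30 × 15.9 = 2686 mg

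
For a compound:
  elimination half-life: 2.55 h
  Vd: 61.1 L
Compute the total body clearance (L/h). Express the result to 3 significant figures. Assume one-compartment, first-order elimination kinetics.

k = ln2 / t½ = 0.693147 / 2.55 = 0.2718 h⁻¹
CL = k × Vd = 0.2718 × 61.1 = 16.61 L/h

16.6 L/h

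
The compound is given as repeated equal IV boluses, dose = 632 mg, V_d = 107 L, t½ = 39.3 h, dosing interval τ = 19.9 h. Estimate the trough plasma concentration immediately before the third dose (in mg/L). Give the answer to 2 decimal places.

C₀ per dose = Dose / Vd = 632 / 107 = 5.907 mg/L
k = ln2 / t½ = 0.693147 / 39.3 = 0.01764 h⁻¹
Fraction remaining after one interval: r = e^(−kτ) = e^(−0.01764 × 19.9) = 0.7040
Before dose 3, 2 doses have been given (aged 1τ, 2τ).
C_trough = C₀ × (r + r²) = 5.907 × (0.7040 + 0.4956) = 7.086 mg/L

7.09 mg/L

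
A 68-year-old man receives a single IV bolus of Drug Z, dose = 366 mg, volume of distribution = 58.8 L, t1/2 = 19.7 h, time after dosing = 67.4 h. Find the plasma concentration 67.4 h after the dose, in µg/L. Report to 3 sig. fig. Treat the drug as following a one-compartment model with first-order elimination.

C₀ = Dose / Vd = 366.0 / 58.8 = 6.224 mg/L
k = ln2 / t½ = 0.693147 / 19.7 = 0.03519 h⁻¹
C = C₀ · e^(−k·t) = 6.224 × e^(−0.03519 × 67.4)
  = 6.224 × 0.09331 = 0.5808 mg/L
Convert: 0.5808 mg/L × 1000 = 580.8 µg/L

581 µg/L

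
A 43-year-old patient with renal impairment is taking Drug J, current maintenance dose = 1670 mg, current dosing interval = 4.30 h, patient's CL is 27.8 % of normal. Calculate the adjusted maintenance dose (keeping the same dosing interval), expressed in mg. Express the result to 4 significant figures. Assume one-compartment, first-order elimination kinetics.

To keep the same average steady-state level, dosing rate must scale with clearance.
CL ratio = 27.8 / 100 = 0.2780
New dose (same interval) = 1670 × 0.2780 = 464.3 mg

464.3 mg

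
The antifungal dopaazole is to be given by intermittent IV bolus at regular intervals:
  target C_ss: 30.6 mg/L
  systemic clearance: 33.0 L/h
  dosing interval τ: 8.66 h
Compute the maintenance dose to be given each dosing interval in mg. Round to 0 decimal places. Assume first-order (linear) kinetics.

8745 mg

At steady state, Dose/τ = Css × CL.
Dose = Css × CL × τ = 30.6 × 33.00 × 8.66 = 8745 mg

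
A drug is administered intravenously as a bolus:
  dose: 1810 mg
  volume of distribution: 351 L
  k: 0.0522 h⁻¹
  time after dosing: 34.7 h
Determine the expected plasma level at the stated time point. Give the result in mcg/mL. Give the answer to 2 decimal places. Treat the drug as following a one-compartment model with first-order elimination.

0.84 mcg/mL

C₀ = Dose / Vd = 1810 / 351 = 5.157 mg/L
C = C₀ · e^(−k·t) = 5.157 × e^(−0.05220 × 34.7)
  = 5.157 × 0.1634 = 0.8427 mg/L
(0.8427 mg/L = 0.8427 mcg/mL)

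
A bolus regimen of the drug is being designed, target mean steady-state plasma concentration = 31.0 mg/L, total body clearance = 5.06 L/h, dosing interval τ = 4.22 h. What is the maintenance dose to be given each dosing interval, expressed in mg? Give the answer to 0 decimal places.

At steady state, Dose/τ = Css × CL.
Dose = Css × CL × τ = 31.0 × 5.060 × 4.22 = 661.9 mg

662 mg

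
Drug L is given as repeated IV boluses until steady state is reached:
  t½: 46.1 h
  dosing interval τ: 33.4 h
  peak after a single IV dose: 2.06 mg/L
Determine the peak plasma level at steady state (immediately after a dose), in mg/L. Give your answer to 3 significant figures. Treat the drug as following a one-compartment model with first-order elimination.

k = ln2 / t½ = 0.693147 / 46.1 = 0.01504 h⁻¹
e^(−kτ) = e^(−0.01504 × 33.4) = 0.6051
Accumulation ratio R = 1 / (1 − e^(−kτ)) = 1 / (1 − 0.6051) = 2.532
Steady-state peak = C₀ × R = 2.06 × 2.532 = 5.216 mg/L

5.22 mg/L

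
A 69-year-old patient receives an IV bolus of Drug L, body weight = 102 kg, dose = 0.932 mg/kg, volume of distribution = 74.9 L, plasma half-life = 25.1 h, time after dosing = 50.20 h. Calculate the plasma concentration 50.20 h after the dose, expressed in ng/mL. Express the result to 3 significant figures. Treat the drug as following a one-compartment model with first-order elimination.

317 ng/mL

Total dose = 0.932 × 102 = 95.06 mg
C₀ = Dose / Vd = 95.06 / 74.9 = 1.269 mg/L
k = ln2 / t½ = 0.693147 / 25.1 = 0.02762 h⁻¹
t / t½ = 50.20 / 25.1 = 2 half-lives
C = C₀ × (1/2)^2 = 1.269 × 0.2500 = 0.3173 mg/L
Convert: 0.3173 mg/L × 1000 = 317.3 ng/mL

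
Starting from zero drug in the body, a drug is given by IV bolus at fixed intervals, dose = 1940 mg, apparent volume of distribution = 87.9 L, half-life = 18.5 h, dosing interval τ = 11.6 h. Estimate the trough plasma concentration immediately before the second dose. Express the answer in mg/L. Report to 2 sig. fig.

14 mg/L

C₀ per dose = Dose / Vd = 1940 / 87.9 = 22.07 mg/L
k = ln2 / t½ = 0.693147 / 18.5 = 0.03747 h⁻¹
Fraction remaining after one interval: r = e^(−kτ) = e^(−0.03747 × 11.6) = 0.6475
Before dose 2, 1 dose has been given (aged 1τ).
C_trough = C₀ × r = 22.07 × 0.6475 = 14.29 mg/L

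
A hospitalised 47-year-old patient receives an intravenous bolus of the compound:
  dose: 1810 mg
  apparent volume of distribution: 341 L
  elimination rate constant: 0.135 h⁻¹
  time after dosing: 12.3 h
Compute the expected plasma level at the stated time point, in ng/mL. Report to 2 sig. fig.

C₀ = Dose / Vd = 1810 / 341 = 5.308 mg/L
C = C₀ · e^(−k·t) = 5.308 × e^(−0.1350 × 12.3)
  = 5.308 × 0.1900 = 1.009 mg/L
Convert: 1.009 mg/L × 1000 = 1009 ng/mL

1000 ng/mL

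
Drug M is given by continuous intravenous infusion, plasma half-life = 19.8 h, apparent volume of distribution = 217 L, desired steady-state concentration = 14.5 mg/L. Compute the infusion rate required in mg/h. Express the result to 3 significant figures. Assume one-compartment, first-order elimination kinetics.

110 mg/h

k = ln2 / t½ = 0.693147 / 19.8 = 0.03501 h⁻¹
CL = k × Vd = 0.03501 × 217 = 7.597 L/h
At steady state, infusion rate R₀ = Css × CL = 14.5 × 7.597 = 110.2 mg/h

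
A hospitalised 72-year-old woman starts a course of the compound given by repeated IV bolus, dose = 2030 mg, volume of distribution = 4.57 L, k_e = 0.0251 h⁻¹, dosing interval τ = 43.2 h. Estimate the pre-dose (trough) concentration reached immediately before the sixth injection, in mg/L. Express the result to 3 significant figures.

226 mg/L

C₀ per dose = Dose / Vd = 2030 / 4.57 = 444.2 mg/L
Fraction remaining after one interval: r = e^(−kτ) = e^(−0.02510 × 43.2) = 0.3381
Before dose 6, 5 doses have been given (aged 1τ, 2τ, 3τ, 4τ, 5τ).
C_trough = C₀ × (r + r² + … + r^5) = C₀ × r(1−r^5)/(1−r)
        = 444.2 × 0.3381 × (1 − 0.004418) / (1 − 0.3381) = 225.9 mg/L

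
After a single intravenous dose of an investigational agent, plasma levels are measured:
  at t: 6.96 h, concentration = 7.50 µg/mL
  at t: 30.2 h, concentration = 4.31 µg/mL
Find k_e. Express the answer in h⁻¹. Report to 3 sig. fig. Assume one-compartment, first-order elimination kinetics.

0.0238 h⁻¹

k = ln(C₁/C₂) / (t₂ − t₁) = ln(7.50/4.31) / (30.2 − 6.96)
  = 0.5540 / 23.24 = 0.02384 h⁻¹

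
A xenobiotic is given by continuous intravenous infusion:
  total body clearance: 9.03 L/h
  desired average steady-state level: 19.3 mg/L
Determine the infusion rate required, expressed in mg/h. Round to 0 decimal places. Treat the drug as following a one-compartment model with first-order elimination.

At steady state, infusion rate R₀ = Css × CL = 19.3 × 9.030 = 174.3 mg/h

174 mg/h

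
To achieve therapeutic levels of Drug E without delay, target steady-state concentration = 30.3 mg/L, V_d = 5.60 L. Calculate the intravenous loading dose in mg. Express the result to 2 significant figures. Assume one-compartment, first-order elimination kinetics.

LD = Css × Vd = 30.3 × 5.60 = 169.7 mg

170 mg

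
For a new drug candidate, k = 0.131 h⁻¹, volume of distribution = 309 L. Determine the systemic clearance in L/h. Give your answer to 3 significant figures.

CL = k × Vd = 0.131 × 309 = 40.48 L/h

40.5 L/h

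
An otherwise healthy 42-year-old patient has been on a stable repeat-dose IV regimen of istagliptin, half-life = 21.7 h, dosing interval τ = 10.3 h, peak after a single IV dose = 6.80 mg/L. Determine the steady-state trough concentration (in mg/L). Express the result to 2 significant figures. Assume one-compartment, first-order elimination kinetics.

k = ln2 / t½ = 0.693147 / 21.7 = 0.03194 h⁻¹
e^(−kτ) = e^(−0.03194 × 10.3) = 0.7197
Accumulation ratio R = 1 / (1 − e^(−kτ)) = 1 / (1 − 0.7197) = 3.568
Steady-state trough = C₀ × R × e^(−kτ) = 6.80 × 3.568 × 0.7197 = 17.46 mg/L

17 mg/L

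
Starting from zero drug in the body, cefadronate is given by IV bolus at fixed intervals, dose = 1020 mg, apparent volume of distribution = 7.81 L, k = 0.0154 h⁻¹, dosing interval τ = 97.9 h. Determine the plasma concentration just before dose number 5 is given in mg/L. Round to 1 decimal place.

C₀ per dose = Dose / Vd = 1020 / 7.81 = 130.6 mg/L
Fraction remaining after one interval: r = e^(−kτ) = e^(−0.01540 × 97.9) = 0.2214
Before dose 5, 4 doses have been given (aged 1τ, 2τ, 3τ, 4τ).
C_trough = C₀ × (r + r² + … + r^4) = C₀ × r(1−r^4)/(1−r)
        = 130.6 × 0.2214 × (1 − 0.002403) / (1 − 0.2214) = 37.05 mg/L

37.1 mg/L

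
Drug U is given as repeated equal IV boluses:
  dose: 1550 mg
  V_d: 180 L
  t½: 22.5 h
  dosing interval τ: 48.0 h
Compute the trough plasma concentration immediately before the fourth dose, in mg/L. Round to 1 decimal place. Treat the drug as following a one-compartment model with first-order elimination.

2.5 mg/L

C₀ per dose = Dose / Vd = 1550 / 180 = 8.611 mg/L
k = ln2 / t½ = 0.693147 / 22.5 = 0.03081 h⁻¹
Fraction remaining after one interval: r = e^(−kτ) = e^(−0.03081 × 48.0) = 0.2279
Before dose 4, 3 doses have been given (aged 1τ, 2τ, 3τ).
C_trough = C₀ × (r + r² + … + r^3) = C₀ × r(1−r^3)/(1−r)
        = 8.611 × 0.2279 × (1 − 0.01184) / (1 − 0.2279) = 2.512 mg/L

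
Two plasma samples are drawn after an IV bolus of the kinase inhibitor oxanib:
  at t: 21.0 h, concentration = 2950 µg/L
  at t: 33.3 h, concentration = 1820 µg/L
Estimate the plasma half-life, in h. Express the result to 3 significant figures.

17.7 h

k = ln(C₁/C₂) / (t₂ − t₁) = ln(2950/1820) / (33.3 − 21.0)
  = 0.4830 / 12.30 = 0.03927 h⁻¹
t½ = ln2 / k = 0.693147 / 0.03927 = 17.65 h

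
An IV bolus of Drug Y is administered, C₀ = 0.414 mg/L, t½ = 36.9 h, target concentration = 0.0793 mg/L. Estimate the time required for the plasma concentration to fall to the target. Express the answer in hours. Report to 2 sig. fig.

k = ln2 / t½ = 0.693147 / 36.9 = 0.01878 h⁻¹
t = ln(C₀ / C) / k = ln(0.4140 / 0.0793) / 0.01878
  = ln(5.221) / 0.01878 = 1.653 / 0.01878 = 88.02 h

88 h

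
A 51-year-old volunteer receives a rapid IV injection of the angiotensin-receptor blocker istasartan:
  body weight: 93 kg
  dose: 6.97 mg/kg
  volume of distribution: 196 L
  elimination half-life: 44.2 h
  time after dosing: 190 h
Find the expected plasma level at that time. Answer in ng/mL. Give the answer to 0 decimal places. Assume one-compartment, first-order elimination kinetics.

Total dose = 6.97 × 93 = 648.2 mg
C₀ = Dose / Vd = 648.2 / 196 = 3.307 mg/L
k = ln2 / t½ = 0.693147 / 44.2 = 0.01568 h⁻¹
C = C₀ · e^(−k·t) = 3.307 × e^(−0.01568 × 190)
  = 3.307 × 0.05083 = 0.1681 mg/L
Convert: 0.1681 mg/L × 1000 = 168.1 ng/mL

168 ng/mL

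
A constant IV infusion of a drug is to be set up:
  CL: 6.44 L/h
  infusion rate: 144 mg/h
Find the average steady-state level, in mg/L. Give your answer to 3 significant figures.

At steady state Css = R₀ / CL = 144 / 6.440 = 22.36 mg/L

22.4 mg/L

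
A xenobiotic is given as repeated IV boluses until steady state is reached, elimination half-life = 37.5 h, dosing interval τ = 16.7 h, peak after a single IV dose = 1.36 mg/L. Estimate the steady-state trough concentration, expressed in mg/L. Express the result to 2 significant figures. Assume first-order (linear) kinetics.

3.8 mg/L

k = ln2 / t½ = 0.693147 / 37.5 = 0.01848 h⁻¹
e^(−kτ) = e^(−0.01848 × 16.7) = 0.7345
Accumulation ratio R = 1 / (1 − e^(−kτ)) = 1 / (1 − 0.7345) = 3.766
Steady-state trough = C₀ × R × e^(−kτ) = 1.36 × 3.766 × 0.7345 = 3.762 mg/L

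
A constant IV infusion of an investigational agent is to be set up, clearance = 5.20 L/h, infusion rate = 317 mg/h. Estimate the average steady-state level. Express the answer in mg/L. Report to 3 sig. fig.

61.0 mg/L

At steady state Css = R₀ / CL = 317 / 5.200 = 60.96 mg/L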